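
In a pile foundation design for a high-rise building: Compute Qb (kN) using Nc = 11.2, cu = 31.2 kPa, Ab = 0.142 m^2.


Using Qb = Nc * cu * Ab
Qb = 11.2 * 31.2 * 0.142
Qb = 49.62 kN


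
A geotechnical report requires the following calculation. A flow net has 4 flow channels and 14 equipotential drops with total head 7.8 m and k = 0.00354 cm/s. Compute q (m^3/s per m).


Convert k to m/s for unit consistency with H:
k = 0.00354 cm/s = 0.00354 / 100 m/s = 3.54e-05 m/s
Using q = k * H * Nf / Nd
Nf / Nd = 4 / 14 = 0.2857
q = 3.54e-05 * 7.8 * 0.2857
q = 7.889e-05 m^3/s per m


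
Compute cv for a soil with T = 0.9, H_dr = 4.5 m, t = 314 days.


Result: 0.05804 m^2/day

Derivation:
Using cv = T * H_dr^2 / t
H_dr^2 = 4.5^2 = 20.25
cv = 0.9 * 20.25 / 314
cv = 0.05804 m^2/day


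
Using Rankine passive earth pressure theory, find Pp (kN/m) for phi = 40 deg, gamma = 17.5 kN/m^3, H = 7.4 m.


Result: 2203.57 kN/m

Derivation:
Compute passive earth pressure coefficient:
Kp = tan^2(45 + phi/2) = tan^2(65.0) = 4.59891
Compute passive force:
Pp = 0.5 * Kp * gamma * H^2
Pp = 0.5 * 4.59891 * 17.5 * 7.4^2
Pp = 2203.57 kN/m


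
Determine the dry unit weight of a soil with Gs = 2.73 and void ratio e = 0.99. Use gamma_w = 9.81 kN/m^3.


Using gamma_d = Gs * gamma_w / (1 + e)
gamma_d = 2.73 * 9.81 / (1 + 0.99)
gamma_d = 2.73 * 9.81 / 1.99
gamma_d = 13.458 kN/m^3


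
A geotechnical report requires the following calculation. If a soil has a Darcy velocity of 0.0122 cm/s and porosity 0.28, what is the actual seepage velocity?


Result: 0.04357 cm/s

Derivation:
Using v_s = v_d / n
v_s = 0.0122 / 0.28
v_s = 0.04357 cm/s


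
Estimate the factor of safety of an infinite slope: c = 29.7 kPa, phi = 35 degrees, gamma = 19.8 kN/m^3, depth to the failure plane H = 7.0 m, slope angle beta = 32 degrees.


Result: 1.597

Derivation:
Using Fs = c / (gamma*H*sin(beta)*cos(beta)) + tan(phi)/tan(beta)
Cohesion contribution = 29.7 / (19.8*7.0*sin(32)*cos(32))
Cohesion contribution = 0.476829
Friction contribution = tan(35)/tan(32) = 1.12057
Fs = 0.476829 + 1.12057
Fs = 1.597


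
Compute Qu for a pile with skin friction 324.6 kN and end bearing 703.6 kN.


Using Qu = Qf + Qb
Qu = 324.6 + 703.6
Qu = 1028.2 kN


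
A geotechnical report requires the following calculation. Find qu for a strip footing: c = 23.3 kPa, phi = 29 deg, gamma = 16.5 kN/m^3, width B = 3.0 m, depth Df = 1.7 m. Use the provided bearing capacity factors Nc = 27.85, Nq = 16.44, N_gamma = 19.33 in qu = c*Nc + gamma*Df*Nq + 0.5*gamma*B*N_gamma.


Compute qu = c*Nc + gamma*Df*Nq + 0.5*gamma*B*N_gamma
Term 1: 23.3 * 27.85 = 648.905
Term 2: 16.5 * 1.7 * 16.44 = 461.142
Term 3: 0.5 * 16.5 * 3.0 * 19.33 = 478.4175
qu = 648.905 + 461.142 + 478.4175
qu = 1588.46 kPa


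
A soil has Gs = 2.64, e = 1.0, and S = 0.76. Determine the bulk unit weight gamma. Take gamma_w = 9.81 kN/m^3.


Using gamma = gamma_w * (Gs + S*e) / (1 + e)
Numerator: Gs + S*e = 2.64 + 0.76*1.0 = 3.4
Denominator: 1 + e = 1 + 1.0 = 2.0
gamma = 9.81 * 3.4 / 2.0
gamma = 16.677 kN/m^3


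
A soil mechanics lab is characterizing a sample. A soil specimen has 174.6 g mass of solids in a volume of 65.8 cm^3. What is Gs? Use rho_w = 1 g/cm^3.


Using Gs = m_s / (V_s * rho_w)
Since rho_w = 1 g/cm^3:
Gs = 174.6 / 65.8
Gs = 2.653


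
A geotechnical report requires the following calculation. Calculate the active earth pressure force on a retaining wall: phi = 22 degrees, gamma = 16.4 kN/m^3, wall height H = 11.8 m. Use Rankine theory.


Compute active earth pressure coefficient:
Ka = tan^2(45 - phi/2) = tan^2(34.0) = 0.454962
Compute active force:
Pa = 0.5 * Ka * gamma * H^2
Pa = 0.5 * 0.454962 * 16.4 * 11.8^2
Pa = 519.46 kN/m


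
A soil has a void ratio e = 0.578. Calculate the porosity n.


Using the relation n = e / (1 + e)
n = 0.578 / (1 + 0.578)
n = 0.578 / 1.578
n = 0.3663


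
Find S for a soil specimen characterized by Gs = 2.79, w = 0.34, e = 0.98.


Result: 0.968

Derivation:
Using S = Gs * w / e
S = 2.79 * 0.34 / 0.98
S = 0.968


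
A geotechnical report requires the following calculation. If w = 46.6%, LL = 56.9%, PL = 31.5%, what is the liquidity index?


First compute the plasticity index:
PI = LL - PL = 56.9 - 31.5 = 25.4
Then compute the liquidity index:
LI = (w - PL) / PI
LI = (46.6 - 31.5) / 25.4
LI = 0.594


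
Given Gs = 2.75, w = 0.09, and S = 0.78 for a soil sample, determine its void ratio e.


Using the relation e = Gs * w / S
e = 2.75 * 0.09 / 0.78
e = 0.3173


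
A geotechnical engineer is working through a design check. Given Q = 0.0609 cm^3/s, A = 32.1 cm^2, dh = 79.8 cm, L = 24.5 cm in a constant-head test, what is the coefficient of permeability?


Result: 0.000582 cm/s

Derivation:
Compute hydraulic gradient:
i = dh / L = 79.8 / 24.5 = 3.25714
Then apply Darcy's law:
k = Q / (A * i)
k = 0.0609 / (32.1 * 3.25714)
k = 0.0609 / 104.554
k = 0.000582 cm/s


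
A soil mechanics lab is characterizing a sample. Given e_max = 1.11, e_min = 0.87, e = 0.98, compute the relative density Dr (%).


Using Dr = (e_max - e) / (e_max - e_min) * 100
e_max - e = 1.11 - 0.98 = 0.13
e_max - e_min = 1.11 - 0.87 = 0.24
Dr = 0.13 / 0.24 * 100
Dr = 54.17 %


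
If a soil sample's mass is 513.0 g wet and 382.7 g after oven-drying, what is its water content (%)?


Using w = (m_wet - m_dry) / m_dry * 100
m_wet - m_dry = 513.0 - 382.7 = 130.3 g
w = 130.3 / 382.7 * 100
w = 34.05 %


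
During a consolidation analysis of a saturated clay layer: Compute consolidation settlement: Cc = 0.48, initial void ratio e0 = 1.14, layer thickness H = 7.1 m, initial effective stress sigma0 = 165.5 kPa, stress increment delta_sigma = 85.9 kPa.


Result: 0.2892 m

Derivation:
Using Sc = Cc * H / (1 + e0) * log10((sigma0 + delta_sigma) / sigma0)
Stress ratio = (165.5 + 85.9) / 165.5 = 1.51903
log10(1.51903) = 0.181567
Cc * H / (1 + e0) = 0.48 * 7.1 / (1 + 1.14) = 1.59252
Sc = 1.59252 * 0.181567
Sc = 0.2892 m


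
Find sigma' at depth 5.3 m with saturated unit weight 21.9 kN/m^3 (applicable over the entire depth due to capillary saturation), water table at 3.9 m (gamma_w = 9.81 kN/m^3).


Result: 102.34 kPa

Derivation:
Total stress = gamma_sat * depth
sigma = 21.9 * 5.3 = 116.07 kPa
Pore water pressure u = gamma_w * (depth - d_wt)
u = 9.81 * (5.3 - 3.9) = 13.734 kPa
Effective stress = sigma - u
sigma' = 116.07 - 13.734 = 102.34 kPa


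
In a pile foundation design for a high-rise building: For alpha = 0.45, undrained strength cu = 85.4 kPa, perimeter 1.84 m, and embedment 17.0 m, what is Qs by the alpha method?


Using Qs = alpha * cu * perimeter * L
Qs = 0.45 * 85.4 * 1.84 * 17.0
Qs = 1202.09 kN


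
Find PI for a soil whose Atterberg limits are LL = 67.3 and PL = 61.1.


Using PI = LL - PL
PI = 67.3 - 61.1
PI = 6.2


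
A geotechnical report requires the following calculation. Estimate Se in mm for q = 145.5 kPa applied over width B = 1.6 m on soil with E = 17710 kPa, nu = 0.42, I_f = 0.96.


Result: 10.393 mm

Derivation:
Using Se = q * B * (1 - nu^2) * I_f / E
1 - nu^2 = 1 - 0.42^2 = 0.8236
Se = 145.5 * 1.6 * 0.8236 * 0.96 / 17710
Se = 0.010393 m
Convert to mm: Se = 0.010393 * 1000 = 10.393 mm


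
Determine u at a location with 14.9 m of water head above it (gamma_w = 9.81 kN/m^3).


Using u = gamma_w * h_w
u = 9.81 * 14.9
u = 146.17 kPa


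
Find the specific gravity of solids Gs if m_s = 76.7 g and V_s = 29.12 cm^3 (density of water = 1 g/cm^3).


Using Gs = m_s / (V_s * rho_w)
Since rho_w = 1 g/cm^3:
Gs = 76.7 / 29.12
Gs = 2.634


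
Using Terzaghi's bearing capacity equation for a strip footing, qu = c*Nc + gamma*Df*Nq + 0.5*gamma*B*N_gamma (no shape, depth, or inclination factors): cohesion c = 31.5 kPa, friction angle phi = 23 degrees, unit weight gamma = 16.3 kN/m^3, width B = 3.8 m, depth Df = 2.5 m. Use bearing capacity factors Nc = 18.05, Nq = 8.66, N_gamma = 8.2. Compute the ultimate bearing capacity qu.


Compute qu = c*Nc + gamma*Df*Nq + 0.5*gamma*B*N_gamma
Term 1: 31.5 * 18.05 = 568.575
Term 2: 16.3 * 2.5 * 8.66 = 352.895
Term 3: 0.5 * 16.3 * 3.8 * 8.2 = 253.954
qu = 568.575 + 352.895 + 253.954
qu = 1175.42 kPa


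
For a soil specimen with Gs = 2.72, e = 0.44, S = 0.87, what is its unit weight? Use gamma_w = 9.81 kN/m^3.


Using gamma = gamma_w * (Gs + S*e) / (1 + e)
Numerator: Gs + S*e = 2.72 + 0.87*0.44 = 3.1028
Denominator: 1 + e = 1 + 0.44 = 1.44
gamma = 9.81 * 3.1028 / 1.44
gamma = 21.138 kN/m^3


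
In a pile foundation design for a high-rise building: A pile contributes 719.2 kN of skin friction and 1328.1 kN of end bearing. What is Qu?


Using Qu = Qf + Qb
Qu = 719.2 + 1328.1
Qu = 2047.3 kN


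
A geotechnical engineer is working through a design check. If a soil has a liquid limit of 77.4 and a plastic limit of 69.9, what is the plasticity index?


Using PI = LL - PL
PI = 77.4 - 69.9
PI = 7.5


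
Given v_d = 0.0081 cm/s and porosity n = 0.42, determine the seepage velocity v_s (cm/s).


Using v_s = v_d / n
v_s = 0.0081 / 0.42
v_s = 0.01929 cm/s


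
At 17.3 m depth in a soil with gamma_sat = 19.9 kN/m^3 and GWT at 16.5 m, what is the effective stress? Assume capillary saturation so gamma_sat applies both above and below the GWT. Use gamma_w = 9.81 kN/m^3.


Result: 336.42 kPa

Derivation:
Total stress = gamma_sat * depth
sigma = 19.9 * 17.3 = 344.27 kPa
Pore water pressure u = gamma_w * (depth - d_wt)
u = 9.81 * (17.3 - 16.5) = 7.848 kPa
Effective stress = sigma - u
sigma' = 344.27 - 7.848 = 336.42 kPa


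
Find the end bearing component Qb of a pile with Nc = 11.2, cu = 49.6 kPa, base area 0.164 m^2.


Using Qb = Nc * cu * Ab
Qb = 11.2 * 49.6 * 0.164
Qb = 91.11 kN


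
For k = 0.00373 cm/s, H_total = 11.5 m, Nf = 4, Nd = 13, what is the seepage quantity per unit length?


Convert k to m/s for unit consistency with H:
k = 0.00373 cm/s = 0.00373 / 100 m/s = 3.73e-05 m/s
Using q = k * H * Nf / Nd
Nf / Nd = 4 / 13 = 0.3077
q = 3.73e-05 * 11.5 * 0.3077
q = 0.000132 m^3/s per m


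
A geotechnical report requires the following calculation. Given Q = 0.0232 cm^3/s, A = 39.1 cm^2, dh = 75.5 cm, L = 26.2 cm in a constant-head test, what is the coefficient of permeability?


Compute hydraulic gradient:
i = dh / L = 75.5 / 26.2 = 2.88168
Then apply Darcy's law:
k = Q / (A * i)
k = 0.0232 / (39.1 * 2.88168)
k = 0.0232 / 112.674
k = 0.000206 cm/s


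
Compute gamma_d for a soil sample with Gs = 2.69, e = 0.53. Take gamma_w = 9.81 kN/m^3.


Using gamma_d = Gs * gamma_w / (1 + e)
gamma_d = 2.69 * 9.81 / (1 + 0.53)
gamma_d = 2.69 * 9.81 / 1.53
gamma_d = 17.248 kN/m^3


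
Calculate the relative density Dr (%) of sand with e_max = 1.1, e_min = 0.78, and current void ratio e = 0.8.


Using Dr = (e_max - e) / (e_max - e_min) * 100
e_max - e = 1.1 - 0.8 = 0.3
e_max - e_min = 1.1 - 0.78 = 0.32
Dr = 0.3 / 0.32 * 100
Dr = 93.75 %


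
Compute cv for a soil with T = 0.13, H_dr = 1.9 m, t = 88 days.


Using cv = T * H_dr^2 / t
H_dr^2 = 1.9^2 = 3.61
cv = 0.13 * 3.61 / 88
cv = 0.00533 m^2/day


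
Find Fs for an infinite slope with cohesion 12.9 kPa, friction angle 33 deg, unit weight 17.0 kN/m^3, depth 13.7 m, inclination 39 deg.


Using Fs = c / (gamma*H*sin(beta)*cos(beta)) + tan(phi)/tan(beta)
Cohesion contribution = 12.9 / (17.0*13.7*sin(39)*cos(39))
Cohesion contribution = 0.113252
Friction contribution = tan(33)/tan(39) = 0.801952
Fs = 0.113252 + 0.801952
Fs = 0.915


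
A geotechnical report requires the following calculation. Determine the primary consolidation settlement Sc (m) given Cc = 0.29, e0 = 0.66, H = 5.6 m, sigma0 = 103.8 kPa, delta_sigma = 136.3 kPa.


Using Sc = Cc * H / (1 + e0) * log10((sigma0 + delta_sigma) / sigma0)
Stress ratio = (103.8 + 136.3) / 103.8 = 2.3131
log10(2.3131) = 0.364195
Cc * H / (1 + e0) = 0.29 * 5.6 / (1 + 0.66) = 0.978313
Sc = 0.978313 * 0.364195
Sc = 0.3563 m


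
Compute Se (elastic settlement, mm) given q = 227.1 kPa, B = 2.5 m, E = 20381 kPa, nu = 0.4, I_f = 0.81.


Result: 18.954 mm

Derivation:
Using Se = q * B * (1 - nu^2) * I_f / E
1 - nu^2 = 1 - 0.4^2 = 0.84
Se = 227.1 * 2.5 * 0.84 * 0.81 / 20381
Se = 0.018954 m
Convert to mm: Se = 0.018954 * 1000 = 18.954 mm


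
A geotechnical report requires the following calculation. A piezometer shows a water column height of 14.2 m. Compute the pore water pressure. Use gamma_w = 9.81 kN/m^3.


Result: 139.3 kPa

Derivation:
Using u = gamma_w * h_w
u = 9.81 * 14.2
u = 139.3 kPa


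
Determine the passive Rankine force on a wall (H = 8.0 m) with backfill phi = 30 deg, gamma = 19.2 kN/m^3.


Compute passive earth pressure coefficient:
Kp = tan^2(45 + phi/2) = tan^2(60.0) = 3
Compute passive force:
Pp = 0.5 * Kp * gamma * H^2
Pp = 0.5 * 3 * 19.2 * 8.0^2
Pp = 1843.2 kN/m


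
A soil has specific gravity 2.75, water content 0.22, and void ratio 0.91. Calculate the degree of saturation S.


Using S = Gs * w / e
S = 2.75 * 0.22 / 0.91
S = 0.6648


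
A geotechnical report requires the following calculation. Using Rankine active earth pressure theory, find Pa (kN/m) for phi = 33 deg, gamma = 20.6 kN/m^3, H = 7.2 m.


Compute active earth pressure coefficient:
Ka = tan^2(45 - phi/2) = tan^2(28.5) = 0.294801
Compute active force:
Pa = 0.5 * Ka * gamma * H^2
Pa = 0.5 * 0.294801 * 20.6 * 7.2^2
Pa = 157.41 kN/m


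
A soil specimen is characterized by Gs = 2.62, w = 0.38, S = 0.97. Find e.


Using the relation e = Gs * w / S
e = 2.62 * 0.38 / 0.97
e = 1.0264


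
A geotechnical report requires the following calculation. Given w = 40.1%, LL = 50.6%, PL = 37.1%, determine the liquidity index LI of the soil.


Result: 0.222

Derivation:
First compute the plasticity index:
PI = LL - PL = 50.6 - 37.1 = 13.5
Then compute the liquidity index:
LI = (w - PL) / PI
LI = (40.1 - 37.1) / 13.5
LI = 0.222


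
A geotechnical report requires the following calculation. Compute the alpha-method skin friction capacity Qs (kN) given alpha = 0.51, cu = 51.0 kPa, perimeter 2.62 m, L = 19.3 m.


Result: 1315.22 kN

Derivation:
Using Qs = alpha * cu * perimeter * L
Qs = 0.51 * 51.0 * 2.62 * 19.3
Qs = 1315.22 kN


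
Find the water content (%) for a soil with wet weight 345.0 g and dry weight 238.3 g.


Using w = (m_wet - m_dry) / m_dry * 100
m_wet - m_dry = 345.0 - 238.3 = 106.7 g
w = 106.7 / 238.3 * 100
w = 44.78 %


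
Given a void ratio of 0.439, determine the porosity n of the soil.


Using the relation n = e / (1 + e)
n = 0.439 / (1 + 0.439)
n = 0.439 / 1.439
n = 0.3051


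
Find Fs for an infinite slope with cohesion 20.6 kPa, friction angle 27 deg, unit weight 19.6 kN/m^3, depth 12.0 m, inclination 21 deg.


Using Fs = c / (gamma*H*sin(beta)*cos(beta)) + tan(phi)/tan(beta)
Cohesion contribution = 20.6 / (19.6*12.0*sin(21)*cos(21))
Cohesion contribution = 0.261788
Friction contribution = tan(27)/tan(21) = 1.32736
Fs = 0.261788 + 1.32736
Fs = 1.589


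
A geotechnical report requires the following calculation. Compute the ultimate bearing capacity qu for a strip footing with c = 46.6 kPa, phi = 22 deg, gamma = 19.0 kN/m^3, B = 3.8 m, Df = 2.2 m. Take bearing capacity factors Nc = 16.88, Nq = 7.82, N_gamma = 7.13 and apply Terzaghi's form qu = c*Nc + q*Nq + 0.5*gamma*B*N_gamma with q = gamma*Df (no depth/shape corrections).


Compute qu = c*Nc + gamma*Df*Nq + 0.5*gamma*B*N_gamma
Term 1: 46.6 * 16.88 = 786.608
Term 2: 19.0 * 2.2 * 7.82 = 326.876
Term 3: 0.5 * 19.0 * 3.8 * 7.13 = 257.393
qu = 786.608 + 326.876 + 257.393
qu = 1370.88 kPa


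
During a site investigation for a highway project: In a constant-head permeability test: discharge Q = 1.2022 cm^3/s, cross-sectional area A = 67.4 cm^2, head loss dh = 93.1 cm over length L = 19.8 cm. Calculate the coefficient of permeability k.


Result: 0.003793 cm/s

Derivation:
Compute hydraulic gradient:
i = dh / L = 93.1 / 19.8 = 4.70202
Then apply Darcy's law:
k = Q / (A * i)
k = 1.2022 / (67.4 * 4.70202)
k = 1.2022 / 316.916
k = 0.003793 cm/s


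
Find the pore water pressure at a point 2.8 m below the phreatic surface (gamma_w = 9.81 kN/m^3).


Result: 27.47 kPa

Derivation:
Using u = gamma_w * h_w
u = 9.81 * 2.8
u = 27.47 kPa


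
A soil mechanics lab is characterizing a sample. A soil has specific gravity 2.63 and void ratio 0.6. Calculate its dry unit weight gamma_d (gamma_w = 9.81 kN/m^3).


Using gamma_d = Gs * gamma_w / (1 + e)
gamma_d = 2.63 * 9.81 / (1 + 0.6)
gamma_d = 2.63 * 9.81 / 1.6
gamma_d = 16.125 kN/m^3


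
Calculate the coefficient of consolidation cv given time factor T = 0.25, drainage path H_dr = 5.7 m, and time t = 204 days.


Using cv = T * H_dr^2 / t
H_dr^2 = 5.7^2 = 32.49
cv = 0.25 * 32.49 / 204
cv = 0.03982 m^2/day


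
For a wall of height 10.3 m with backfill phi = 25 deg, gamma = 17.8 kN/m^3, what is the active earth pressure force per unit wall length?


Compute active earth pressure coefficient:
Ka = tan^2(45 - phi/2) = tan^2(32.5) = 0.405859
Compute active force:
Pa = 0.5 * Ka * gamma * H^2
Pa = 0.5 * 0.405859 * 17.8 * 10.3^2
Pa = 383.21 kN/m


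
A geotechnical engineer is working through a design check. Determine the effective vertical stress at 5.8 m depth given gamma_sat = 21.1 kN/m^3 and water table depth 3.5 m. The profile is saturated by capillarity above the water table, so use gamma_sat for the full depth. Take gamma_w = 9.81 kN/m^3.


Result: 99.82 kPa

Derivation:
Total stress = gamma_sat * depth
sigma = 21.1 * 5.8 = 122.38 kPa
Pore water pressure u = gamma_w * (depth - d_wt)
u = 9.81 * (5.8 - 3.5) = 22.563 kPa
Effective stress = sigma - u
sigma' = 122.38 - 22.563 = 99.82 kPa


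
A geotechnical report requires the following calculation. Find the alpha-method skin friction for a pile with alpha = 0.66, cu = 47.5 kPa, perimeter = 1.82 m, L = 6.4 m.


Using Qs = alpha * cu * perimeter * L
Qs = 0.66 * 47.5 * 1.82 * 6.4
Qs = 365.16 kN


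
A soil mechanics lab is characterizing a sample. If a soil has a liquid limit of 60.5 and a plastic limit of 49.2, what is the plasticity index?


Result: 11.3

Derivation:
Using PI = LL - PL
PI = 60.5 - 49.2
PI = 11.3


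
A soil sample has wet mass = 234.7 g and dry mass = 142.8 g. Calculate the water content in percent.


Using w = (m_wet - m_dry) / m_dry * 100
m_wet - m_dry = 234.7 - 142.8 = 91.9 g
w = 91.9 / 142.8 * 100
w = 64.36 %


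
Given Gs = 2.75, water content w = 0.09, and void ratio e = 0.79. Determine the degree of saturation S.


Result: 0.3133

Derivation:
Using S = Gs * w / e
S = 2.75 * 0.09 / 0.79
S = 0.3133


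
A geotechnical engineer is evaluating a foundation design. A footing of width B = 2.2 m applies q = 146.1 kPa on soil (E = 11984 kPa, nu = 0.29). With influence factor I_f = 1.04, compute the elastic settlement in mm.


Using Se = q * B * (1 - nu^2) * I_f / E
1 - nu^2 = 1 - 0.29^2 = 0.9159
Se = 146.1 * 2.2 * 0.9159 * 1.04 / 11984
Se = 0.025548 m
Convert to mm: Se = 0.025548 * 1000 = 25.548 mm


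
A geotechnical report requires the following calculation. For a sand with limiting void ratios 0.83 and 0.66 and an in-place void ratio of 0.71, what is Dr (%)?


Result: 70.59 %

Derivation:
Using Dr = (e_max - e) / (e_max - e_min) * 100
e_max - e = 0.83 - 0.71 = 0.12
e_max - e_min = 0.83 - 0.66 = 0.17
Dr = 0.12 / 0.17 * 100
Dr = 70.59 %


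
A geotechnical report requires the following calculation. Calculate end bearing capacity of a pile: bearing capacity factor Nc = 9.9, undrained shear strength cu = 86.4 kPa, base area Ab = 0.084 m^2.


Using Qb = Nc * cu * Ab
Qb = 9.9 * 86.4 * 0.084
Qb = 71.85 kN


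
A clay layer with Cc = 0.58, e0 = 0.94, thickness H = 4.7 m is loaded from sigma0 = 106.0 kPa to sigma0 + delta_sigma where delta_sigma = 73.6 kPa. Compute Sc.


Result: 0.3218 m

Derivation:
Using Sc = Cc * H / (1 + e0) * log10((sigma0 + delta_sigma) / sigma0)
Stress ratio = (106.0 + 73.6) / 106.0 = 1.69434
log10(1.69434) = 0.229
Cc * H / (1 + e0) = 0.58 * 4.7 / (1 + 0.94) = 1.40515
Sc = 1.40515 * 0.229
Sc = 0.3218 m


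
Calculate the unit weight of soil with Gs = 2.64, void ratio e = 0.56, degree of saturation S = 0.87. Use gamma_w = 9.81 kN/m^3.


Using gamma = gamma_w * (Gs + S*e) / (1 + e)
Numerator: Gs + S*e = 2.64 + 0.87*0.56 = 3.1272
Denominator: 1 + e = 1 + 0.56 = 1.56
gamma = 9.81 * 3.1272 / 1.56
gamma = 19.665 kN/m^3


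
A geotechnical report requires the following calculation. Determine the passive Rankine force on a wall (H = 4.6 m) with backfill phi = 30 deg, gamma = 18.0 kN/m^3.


Compute passive earth pressure coefficient:
Kp = tan^2(45 + phi/2) = tan^2(60.0) = 3
Compute passive force:
Pp = 0.5 * Kp * gamma * H^2
Pp = 0.5 * 3 * 18.0 * 4.6^2
Pp = 571.32 kN/m


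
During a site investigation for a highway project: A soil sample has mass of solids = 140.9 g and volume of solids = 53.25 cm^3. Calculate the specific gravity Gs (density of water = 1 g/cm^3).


Using Gs = m_s / (V_s * rho_w)
Since rho_w = 1 g/cm^3:
Gs = 140.9 / 53.25
Gs = 2.646


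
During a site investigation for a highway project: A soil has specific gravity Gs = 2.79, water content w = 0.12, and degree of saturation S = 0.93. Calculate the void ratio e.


Using the relation e = Gs * w / S
e = 2.79 * 0.12 / 0.93
e = 0.36


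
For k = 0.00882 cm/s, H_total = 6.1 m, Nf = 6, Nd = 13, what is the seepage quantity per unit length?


Result: 0.0002483 m^3/s per m

Derivation:
Convert k to m/s for unit consistency with H:
k = 0.00882 cm/s = 0.00882 / 100 m/s = 8.82e-05 m/s
Using q = k * H * Nf / Nd
Nf / Nd = 6 / 13 = 0.4615
q = 8.82e-05 * 6.1 * 0.4615
q = 0.0002483 m^3/s per m


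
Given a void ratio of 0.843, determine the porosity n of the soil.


Result: 0.4574

Derivation:
Using the relation n = e / (1 + e)
n = 0.843 / (1 + 0.843)
n = 0.843 / 1.843
n = 0.4574


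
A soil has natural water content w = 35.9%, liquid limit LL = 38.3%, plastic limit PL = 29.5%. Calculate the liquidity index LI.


First compute the plasticity index:
PI = LL - PL = 38.3 - 29.5 = 8.8
Then compute the liquidity index:
LI = (w - PL) / PI
LI = (35.9 - 29.5) / 8.8
LI = 0.727


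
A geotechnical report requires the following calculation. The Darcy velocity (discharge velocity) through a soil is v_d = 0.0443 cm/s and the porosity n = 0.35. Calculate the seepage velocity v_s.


Using v_s = v_d / n
v_s = 0.0443 / 0.35
v_s = 0.12657 cm/s


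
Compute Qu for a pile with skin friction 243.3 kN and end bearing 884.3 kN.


Using Qu = Qf + Qb
Qu = 243.3 + 884.3
Qu = 1127.6 kN


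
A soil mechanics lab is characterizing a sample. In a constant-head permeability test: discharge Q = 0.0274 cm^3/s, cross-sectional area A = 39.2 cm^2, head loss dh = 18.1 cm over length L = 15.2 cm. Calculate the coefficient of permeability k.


Result: 0.000587 cm/s

Derivation:
Compute hydraulic gradient:
i = dh / L = 18.1 / 15.2 = 1.19079
Then apply Darcy's law:
k = Q / (A * i)
k = 0.0274 / (39.2 * 1.19079)
k = 0.0274 / 46.6789
k = 0.000587 cm/s


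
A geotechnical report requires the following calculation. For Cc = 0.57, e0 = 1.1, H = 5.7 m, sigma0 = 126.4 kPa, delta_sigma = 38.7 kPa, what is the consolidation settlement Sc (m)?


Using Sc = Cc * H / (1 + e0) * log10((sigma0 + delta_sigma) / sigma0)
Stress ratio = (126.4 + 38.7) / 126.4 = 1.30617
log10(1.30617) = 0.116
Cc * H / (1 + e0) = 0.57 * 5.7 / (1 + 1.1) = 1.54714
Sc = 1.54714 * 0.116
Sc = 0.1795 m


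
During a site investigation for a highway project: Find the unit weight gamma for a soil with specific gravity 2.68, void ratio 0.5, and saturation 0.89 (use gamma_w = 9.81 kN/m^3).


Using gamma = gamma_w * (Gs + S*e) / (1 + e)
Numerator: Gs + S*e = 2.68 + 0.89*0.5 = 3.125
Denominator: 1 + e = 1 + 0.5 = 1.5
gamma = 9.81 * 3.125 / 1.5
gamma = 20.438 kN/m^3


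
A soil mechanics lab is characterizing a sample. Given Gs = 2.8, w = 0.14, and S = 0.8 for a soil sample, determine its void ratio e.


Using the relation e = Gs * w / S
e = 2.8 * 0.14 / 0.8
e = 0.49


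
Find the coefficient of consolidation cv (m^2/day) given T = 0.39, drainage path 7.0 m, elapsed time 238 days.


Result: 0.08029 m^2/day

Derivation:
Using cv = T * H_dr^2 / t
H_dr^2 = 7.0^2 = 49.0
cv = 0.39 * 49.0 / 238
cv = 0.08029 m^2/day


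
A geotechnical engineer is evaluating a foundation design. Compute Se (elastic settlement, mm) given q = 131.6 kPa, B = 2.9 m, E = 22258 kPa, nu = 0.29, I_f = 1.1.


Using Se = q * B * (1 - nu^2) * I_f / E
1 - nu^2 = 1 - 0.29^2 = 0.9159
Se = 131.6 * 2.9 * 0.9159 * 1.1 / 22258
Se = 0.017275 m
Convert to mm: Se = 0.017275 * 1000 = 17.275 mm


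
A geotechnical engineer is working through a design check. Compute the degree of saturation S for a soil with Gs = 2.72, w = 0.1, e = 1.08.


Result: 0.2519

Derivation:
Using S = Gs * w / e
S = 2.72 * 0.1 / 1.08
S = 0.2519


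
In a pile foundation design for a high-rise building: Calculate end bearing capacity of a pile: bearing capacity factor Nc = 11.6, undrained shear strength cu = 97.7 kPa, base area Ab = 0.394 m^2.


Using Qb = Nc * cu * Ab
Qb = 11.6 * 97.7 * 0.394
Qb = 446.53 kN


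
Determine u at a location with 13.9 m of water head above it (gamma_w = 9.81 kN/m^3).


Using u = gamma_w * h_w
u = 9.81 * 13.9
u = 136.36 kPa


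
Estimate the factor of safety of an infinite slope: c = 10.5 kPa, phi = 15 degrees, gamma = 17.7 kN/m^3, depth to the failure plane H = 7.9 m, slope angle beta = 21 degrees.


Result: 0.922

Derivation:
Using Fs = c / (gamma*H*sin(beta)*cos(beta)) + tan(phi)/tan(beta)
Cohesion contribution = 10.5 / (17.7*7.9*sin(21)*cos(21))
Cohesion contribution = 0.224444
Friction contribution = tan(15)/tan(21) = 0.698032
Fs = 0.224444 + 0.698032
Fs = 0.922


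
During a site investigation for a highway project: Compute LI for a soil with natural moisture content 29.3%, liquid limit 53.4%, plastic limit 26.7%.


First compute the plasticity index:
PI = LL - PL = 53.4 - 26.7 = 26.7
Then compute the liquidity index:
LI = (w - PL) / PI
LI = (29.3 - 26.7) / 26.7
LI = 0.097


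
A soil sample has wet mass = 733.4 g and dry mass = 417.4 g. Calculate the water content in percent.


Using w = (m_wet - m_dry) / m_dry * 100
m_wet - m_dry = 733.4 - 417.4 = 316.0 g
w = 316.0 / 417.4 * 100
w = 75.71 %


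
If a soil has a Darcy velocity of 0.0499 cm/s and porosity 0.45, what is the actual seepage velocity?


Using v_s = v_d / n
v_s = 0.0499 / 0.45
v_s = 0.11089 cm/s


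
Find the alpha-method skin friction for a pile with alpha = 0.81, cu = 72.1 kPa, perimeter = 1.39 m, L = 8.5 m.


Using Qs = alpha * cu * perimeter * L
Qs = 0.81 * 72.1 * 1.39 * 8.5
Qs = 690.01 kN


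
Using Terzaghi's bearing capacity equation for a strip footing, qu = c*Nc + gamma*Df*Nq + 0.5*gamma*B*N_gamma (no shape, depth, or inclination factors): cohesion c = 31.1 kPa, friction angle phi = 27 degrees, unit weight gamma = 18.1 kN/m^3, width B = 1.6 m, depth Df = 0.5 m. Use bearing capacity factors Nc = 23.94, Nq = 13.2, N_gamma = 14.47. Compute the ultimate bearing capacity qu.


Result: 1073.52 kPa

Derivation:
Compute qu = c*Nc + gamma*Df*Nq + 0.5*gamma*B*N_gamma
Term 1: 31.1 * 23.94 = 744.534
Term 2: 18.1 * 0.5 * 13.2 = 119.46
Term 3: 0.5 * 18.1 * 1.6 * 14.47 = 209.5256
qu = 744.534 + 119.46 + 209.5256
qu = 1073.52 kPa


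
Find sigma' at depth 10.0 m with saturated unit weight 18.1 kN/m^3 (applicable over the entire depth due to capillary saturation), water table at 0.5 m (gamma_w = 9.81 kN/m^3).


Result: 87.81 kPa

Derivation:
Total stress = gamma_sat * depth
sigma = 18.1 * 10.0 = 181.0 kPa
Pore water pressure u = gamma_w * (depth - d_wt)
u = 9.81 * (10.0 - 0.5) = 93.195 kPa
Effective stress = sigma - u
sigma' = 181.0 - 93.195 = 87.81 kPa


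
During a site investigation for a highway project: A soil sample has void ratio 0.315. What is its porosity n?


Using the relation n = e / (1 + e)
n = 0.315 / (1 + 0.315)
n = 0.315 / 1.315
n = 0.2395


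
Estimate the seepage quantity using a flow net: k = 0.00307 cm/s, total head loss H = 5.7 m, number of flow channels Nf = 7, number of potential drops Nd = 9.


Convert k to m/s for unit consistency with H:
k = 0.00307 cm/s = 0.00307 / 100 m/s = 3.07e-05 m/s
Using q = k * H * Nf / Nd
Nf / Nd = 7 / 9 = 0.7778
q = 3.07e-05 * 5.7 * 0.7778
q = 0.0001361 m^3/s per m


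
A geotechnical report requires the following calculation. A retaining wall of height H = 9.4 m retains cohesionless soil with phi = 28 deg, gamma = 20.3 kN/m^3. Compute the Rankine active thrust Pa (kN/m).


Compute active earth pressure coefficient:
Ka = tan^2(45 - phi/2) = tan^2(31.0) = 0.361033
Compute active force:
Pa = 0.5 * Ka * gamma * H^2
Pa = 0.5 * 0.361033 * 20.3 * 9.4^2
Pa = 323.79 kN/m


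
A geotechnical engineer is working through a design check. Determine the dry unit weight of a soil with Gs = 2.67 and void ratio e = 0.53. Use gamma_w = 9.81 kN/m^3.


Result: 17.119 kN/m^3

Derivation:
Using gamma_d = Gs * gamma_w / (1 + e)
gamma_d = 2.67 * 9.81 / (1 + 0.53)
gamma_d = 2.67 * 9.81 / 1.53
gamma_d = 17.119 kN/m^3


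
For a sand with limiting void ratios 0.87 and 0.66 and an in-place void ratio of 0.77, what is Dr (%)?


Using Dr = (e_max - e) / (e_max - e_min) * 100
e_max - e = 0.87 - 0.77 = 0.1
e_max - e_min = 0.87 - 0.66 = 0.21
Dr = 0.1 / 0.21 * 100
Dr = 47.62 %


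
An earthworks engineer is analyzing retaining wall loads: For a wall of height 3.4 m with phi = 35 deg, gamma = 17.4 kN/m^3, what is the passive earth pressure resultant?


Result: 371.13 kN/m

Derivation:
Compute passive earth pressure coefficient:
Kp = tan^2(45 + phi/2) = tan^2(62.5) = 3.690172
Compute passive force:
Pp = 0.5 * Kp * gamma * H^2
Pp = 0.5 * 3.690172 * 17.4 * 3.4^2
Pp = 371.13 kN/m


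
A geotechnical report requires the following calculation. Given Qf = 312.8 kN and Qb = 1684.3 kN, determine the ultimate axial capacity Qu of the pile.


Using Qu = Qf + Qb
Qu = 312.8 + 1684.3
Qu = 1997.1 kN


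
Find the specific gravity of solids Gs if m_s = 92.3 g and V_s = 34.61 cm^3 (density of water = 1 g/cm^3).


Result: 2.667

Derivation:
Using Gs = m_s / (V_s * rho_w)
Since rho_w = 1 g/cm^3:
Gs = 92.3 / 34.61
Gs = 2.667


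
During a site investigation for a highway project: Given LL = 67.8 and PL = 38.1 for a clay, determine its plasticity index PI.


Using PI = LL - PL
PI = 67.8 - 38.1
PI = 29.7


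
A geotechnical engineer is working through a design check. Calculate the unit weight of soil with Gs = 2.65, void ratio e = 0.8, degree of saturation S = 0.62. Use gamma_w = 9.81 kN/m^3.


Using gamma = gamma_w * (Gs + S*e) / (1 + e)
Numerator: Gs + S*e = 2.65 + 0.62*0.8 = 3.146
Denominator: 1 + e = 1 + 0.8 = 1.8
gamma = 9.81 * 3.146 / 1.8
gamma = 17.146 kN/m^3


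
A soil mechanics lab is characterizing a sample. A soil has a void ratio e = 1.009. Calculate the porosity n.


Using the relation n = e / (1 + e)
n = 1.009 / (1 + 1.009)
n = 1.009 / 2.009
n = 0.5022


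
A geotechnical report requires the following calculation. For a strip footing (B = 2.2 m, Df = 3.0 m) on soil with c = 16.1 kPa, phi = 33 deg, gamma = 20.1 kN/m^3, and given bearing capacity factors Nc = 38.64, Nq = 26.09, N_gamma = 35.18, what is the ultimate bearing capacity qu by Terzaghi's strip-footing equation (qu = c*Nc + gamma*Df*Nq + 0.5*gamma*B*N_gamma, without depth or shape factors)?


Compute qu = c*Nc + gamma*Df*Nq + 0.5*gamma*B*N_gamma
Term 1: 16.1 * 38.64 = 622.104
Term 2: 20.1 * 3.0 * 26.09 = 1573.227
Term 3: 0.5 * 20.1 * 2.2 * 35.18 = 777.8298
qu = 622.104 + 1573.227 + 777.8298
qu = 2973.16 kPa


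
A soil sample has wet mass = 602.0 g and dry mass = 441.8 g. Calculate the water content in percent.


Result: 36.26 %

Derivation:
Using w = (m_wet - m_dry) / m_dry * 100
m_wet - m_dry = 602.0 - 441.8 = 160.2 g
w = 160.2 / 441.8 * 100
w = 36.26 %


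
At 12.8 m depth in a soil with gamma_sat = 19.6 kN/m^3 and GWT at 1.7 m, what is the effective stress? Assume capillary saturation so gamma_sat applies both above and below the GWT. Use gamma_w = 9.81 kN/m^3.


Total stress = gamma_sat * depth
sigma = 19.6 * 12.8 = 250.88 kPa
Pore water pressure u = gamma_w * (depth - d_wt)
u = 9.81 * (12.8 - 1.7) = 108.891 kPa
Effective stress = sigma - u
sigma' = 250.88 - 108.891 = 141.99 kPa


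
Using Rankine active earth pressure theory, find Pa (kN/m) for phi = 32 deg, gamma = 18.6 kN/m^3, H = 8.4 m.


Compute active earth pressure coefficient:
Ka = tan^2(45 - phi/2) = tan^2(29.0) = 0.307259
Compute active force:
Pa = 0.5 * Ka * gamma * H^2
Pa = 0.5 * 0.307259 * 18.6 * 8.4^2
Pa = 201.63 kN/m


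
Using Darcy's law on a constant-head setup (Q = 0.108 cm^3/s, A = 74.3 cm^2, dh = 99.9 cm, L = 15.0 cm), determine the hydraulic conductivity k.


Compute hydraulic gradient:
i = dh / L = 99.9 / 15.0 = 6.66
Then apply Darcy's law:
k = Q / (A * i)
k = 0.108 / (74.3 * 6.66)
k = 0.108 / 494.838
k = 0.000218 cm/s


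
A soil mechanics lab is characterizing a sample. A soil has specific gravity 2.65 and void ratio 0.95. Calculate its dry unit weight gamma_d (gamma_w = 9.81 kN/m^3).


Using gamma_d = Gs * gamma_w / (1 + e)
gamma_d = 2.65 * 9.81 / (1 + 0.95)
gamma_d = 2.65 * 9.81 / 1.95
gamma_d = 13.332 kN/m^3


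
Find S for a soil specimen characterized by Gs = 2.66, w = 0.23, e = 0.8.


Result: 0.7647

Derivation:
Using S = Gs * w / e
S = 2.66 * 0.23 / 0.8
S = 0.7647


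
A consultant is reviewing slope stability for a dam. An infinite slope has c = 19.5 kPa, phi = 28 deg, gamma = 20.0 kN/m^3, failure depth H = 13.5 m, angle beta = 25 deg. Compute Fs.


Result: 1.329

Derivation:
Using Fs = c / (gamma*H*sin(beta)*cos(beta)) + tan(phi)/tan(beta)
Cohesion contribution = 19.5 / (20.0*13.5*sin(25)*cos(25))
Cohesion contribution = 0.188559
Friction contribution = tan(28)/tan(25) = 1.14025
Fs = 0.188559 + 1.14025
Fs = 1.329


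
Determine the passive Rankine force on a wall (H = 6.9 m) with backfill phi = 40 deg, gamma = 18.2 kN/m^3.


Compute passive earth pressure coefficient:
Kp = tan^2(45 + phi/2) = tan^2(65.0) = 4.59891
Compute passive force:
Pp = 0.5 * Kp * gamma * H^2
Pp = 0.5 * 4.59891 * 18.2 * 6.9^2
Pp = 1992.48 kN/m


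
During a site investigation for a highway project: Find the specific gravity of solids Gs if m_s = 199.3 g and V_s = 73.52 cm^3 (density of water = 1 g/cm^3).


Result: 2.711

Derivation:
Using Gs = m_s / (V_s * rho_w)
Since rho_w = 1 g/cm^3:
Gs = 199.3 / 73.52
Gs = 2.711


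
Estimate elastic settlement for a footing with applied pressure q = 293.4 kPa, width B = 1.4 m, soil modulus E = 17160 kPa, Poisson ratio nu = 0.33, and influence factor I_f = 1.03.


Result: 21.97 mm

Derivation:
Using Se = q * B * (1 - nu^2) * I_f / E
1 - nu^2 = 1 - 0.33^2 = 0.8911
Se = 293.4 * 1.4 * 0.8911 * 1.03 / 17160
Se = 0.021970 m
Convert to mm: Se = 0.021970 * 1000 = 21.97 mm


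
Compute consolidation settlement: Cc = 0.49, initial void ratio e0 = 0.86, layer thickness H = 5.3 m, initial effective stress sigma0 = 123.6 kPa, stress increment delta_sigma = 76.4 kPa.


Result: 0.2918 m

Derivation:
Using Sc = Cc * H / (1 + e0) * log10((sigma0 + delta_sigma) / sigma0)
Stress ratio = (123.6 + 76.4) / 123.6 = 1.61812
log10(1.61812) = 0.209012
Cc * H / (1 + e0) = 0.49 * 5.3 / (1 + 0.86) = 1.39624
Sc = 1.39624 * 0.209012
Sc = 0.2918 m


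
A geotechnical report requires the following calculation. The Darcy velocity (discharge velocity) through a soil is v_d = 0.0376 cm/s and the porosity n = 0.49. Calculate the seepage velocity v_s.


Result: 0.07673 cm/s

Derivation:
Using v_s = v_d / n
v_s = 0.0376 / 0.49
v_s = 0.07673 cm/s


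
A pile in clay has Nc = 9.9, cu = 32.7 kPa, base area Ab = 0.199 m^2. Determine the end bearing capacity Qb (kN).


Using Qb = Nc * cu * Ab
Qb = 9.9 * 32.7 * 0.199
Qb = 64.42 kN


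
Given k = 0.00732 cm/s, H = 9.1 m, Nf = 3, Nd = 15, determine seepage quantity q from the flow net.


Convert k to m/s for unit consistency with H:
k = 0.00732 cm/s = 0.00732 / 100 m/s = 7.32e-05 m/s
Using q = k * H * Nf / Nd
Nf / Nd = 3 / 15 = 0.2
q = 7.32e-05 * 9.1 * 0.2
q = 0.0001332 m^3/s per m


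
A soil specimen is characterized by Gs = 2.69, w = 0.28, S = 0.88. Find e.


Using the relation e = Gs * w / S
e = 2.69 * 0.28 / 0.88
e = 0.8559


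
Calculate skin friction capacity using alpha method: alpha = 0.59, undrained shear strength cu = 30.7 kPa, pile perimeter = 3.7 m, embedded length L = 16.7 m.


Result: 1119.2 kN

Derivation:
Using Qs = alpha * cu * perimeter * L
Qs = 0.59 * 30.7 * 3.7 * 16.7
Qs = 1119.2 kN


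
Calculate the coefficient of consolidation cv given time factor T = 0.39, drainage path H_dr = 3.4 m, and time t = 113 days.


Result: 0.0399 m^2/day

Derivation:
Using cv = T * H_dr^2 / t
H_dr^2 = 3.4^2 = 11.56
cv = 0.39 * 11.56 / 113
cv = 0.0399 m^2/day


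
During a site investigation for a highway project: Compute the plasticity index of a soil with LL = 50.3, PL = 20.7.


Using PI = LL - PL
PI = 50.3 - 20.7
PI = 29.6


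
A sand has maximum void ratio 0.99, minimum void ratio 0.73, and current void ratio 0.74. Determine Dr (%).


Using Dr = (e_max - e) / (e_max - e_min) * 100
e_max - e = 0.99 - 0.74 = 0.25
e_max - e_min = 0.99 - 0.73 = 0.26
Dr = 0.25 / 0.26 * 100
Dr = 96.15 %


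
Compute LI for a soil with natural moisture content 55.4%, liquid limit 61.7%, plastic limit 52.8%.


Result: 0.292

Derivation:
First compute the plasticity index:
PI = LL - PL = 61.7 - 52.8 = 8.9
Then compute the liquidity index:
LI = (w - PL) / PI
LI = (55.4 - 52.8) / 8.9
LI = 0.292


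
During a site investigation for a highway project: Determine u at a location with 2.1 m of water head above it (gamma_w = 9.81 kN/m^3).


Using u = gamma_w * h_w
u = 9.81 * 2.1
u = 20.6 kPa


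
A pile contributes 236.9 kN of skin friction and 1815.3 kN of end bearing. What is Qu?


Result: 2052.2 kN

Derivation:
Using Qu = Qf + Qb
Qu = 236.9 + 1815.3
Qu = 2052.2 kN


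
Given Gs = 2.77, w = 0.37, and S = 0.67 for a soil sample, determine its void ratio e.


Using the relation e = Gs * w / S
e = 2.77 * 0.37 / 0.67
e = 1.5297


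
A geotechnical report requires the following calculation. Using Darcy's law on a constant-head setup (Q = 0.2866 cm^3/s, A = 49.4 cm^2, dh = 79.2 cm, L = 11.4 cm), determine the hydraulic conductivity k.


Compute hydraulic gradient:
i = dh / L = 79.2 / 11.4 = 6.94737
Then apply Darcy's law:
k = Q / (A * i)
k = 0.2866 / (49.4 * 6.94737)
k = 0.2866 / 343.2
k = 0.000835 cm/s


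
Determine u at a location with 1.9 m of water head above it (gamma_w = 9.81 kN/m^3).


Using u = gamma_w * h_w
u = 9.81 * 1.9
u = 18.64 kPa


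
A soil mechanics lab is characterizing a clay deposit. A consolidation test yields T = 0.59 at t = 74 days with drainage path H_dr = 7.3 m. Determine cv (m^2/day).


Result: 0.42488 m^2/day

Derivation:
Using cv = T * H_dr^2 / t
H_dr^2 = 7.3^2 = 53.29
cv = 0.59 * 53.29 / 74
cv = 0.42488 m^2/day


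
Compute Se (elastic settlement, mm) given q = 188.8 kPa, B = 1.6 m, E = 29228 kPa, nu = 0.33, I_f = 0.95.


Using Se = q * B * (1 - nu^2) * I_f / E
1 - nu^2 = 1 - 0.33^2 = 0.8911
Se = 188.8 * 1.6 * 0.8911 * 0.95 / 29228
Se = 0.008749 m
Convert to mm: Se = 0.008749 * 1000 = 8.749 mm


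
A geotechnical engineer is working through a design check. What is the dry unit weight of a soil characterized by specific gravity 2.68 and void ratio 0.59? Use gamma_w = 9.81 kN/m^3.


Using gamma_d = Gs * gamma_w / (1 + e)
gamma_d = 2.68 * 9.81 / (1 + 0.59)
gamma_d = 2.68 * 9.81 / 1.59
gamma_d = 16.535 kN/m^3


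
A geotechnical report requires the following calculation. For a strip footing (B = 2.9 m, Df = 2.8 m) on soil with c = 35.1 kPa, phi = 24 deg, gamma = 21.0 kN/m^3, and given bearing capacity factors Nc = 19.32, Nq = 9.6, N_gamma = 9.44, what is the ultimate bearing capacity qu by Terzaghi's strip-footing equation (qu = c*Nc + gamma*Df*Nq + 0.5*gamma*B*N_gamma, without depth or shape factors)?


Result: 1530.06 kPa

Derivation:
Compute qu = c*Nc + gamma*Df*Nq + 0.5*gamma*B*N_gamma
Term 1: 35.1 * 19.32 = 678.132
Term 2: 21.0 * 2.8 * 9.6 = 564.48
Term 3: 0.5 * 21.0 * 2.9 * 9.44 = 287.448
qu = 678.132 + 564.48 + 287.448
qu = 1530.06 kPa
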